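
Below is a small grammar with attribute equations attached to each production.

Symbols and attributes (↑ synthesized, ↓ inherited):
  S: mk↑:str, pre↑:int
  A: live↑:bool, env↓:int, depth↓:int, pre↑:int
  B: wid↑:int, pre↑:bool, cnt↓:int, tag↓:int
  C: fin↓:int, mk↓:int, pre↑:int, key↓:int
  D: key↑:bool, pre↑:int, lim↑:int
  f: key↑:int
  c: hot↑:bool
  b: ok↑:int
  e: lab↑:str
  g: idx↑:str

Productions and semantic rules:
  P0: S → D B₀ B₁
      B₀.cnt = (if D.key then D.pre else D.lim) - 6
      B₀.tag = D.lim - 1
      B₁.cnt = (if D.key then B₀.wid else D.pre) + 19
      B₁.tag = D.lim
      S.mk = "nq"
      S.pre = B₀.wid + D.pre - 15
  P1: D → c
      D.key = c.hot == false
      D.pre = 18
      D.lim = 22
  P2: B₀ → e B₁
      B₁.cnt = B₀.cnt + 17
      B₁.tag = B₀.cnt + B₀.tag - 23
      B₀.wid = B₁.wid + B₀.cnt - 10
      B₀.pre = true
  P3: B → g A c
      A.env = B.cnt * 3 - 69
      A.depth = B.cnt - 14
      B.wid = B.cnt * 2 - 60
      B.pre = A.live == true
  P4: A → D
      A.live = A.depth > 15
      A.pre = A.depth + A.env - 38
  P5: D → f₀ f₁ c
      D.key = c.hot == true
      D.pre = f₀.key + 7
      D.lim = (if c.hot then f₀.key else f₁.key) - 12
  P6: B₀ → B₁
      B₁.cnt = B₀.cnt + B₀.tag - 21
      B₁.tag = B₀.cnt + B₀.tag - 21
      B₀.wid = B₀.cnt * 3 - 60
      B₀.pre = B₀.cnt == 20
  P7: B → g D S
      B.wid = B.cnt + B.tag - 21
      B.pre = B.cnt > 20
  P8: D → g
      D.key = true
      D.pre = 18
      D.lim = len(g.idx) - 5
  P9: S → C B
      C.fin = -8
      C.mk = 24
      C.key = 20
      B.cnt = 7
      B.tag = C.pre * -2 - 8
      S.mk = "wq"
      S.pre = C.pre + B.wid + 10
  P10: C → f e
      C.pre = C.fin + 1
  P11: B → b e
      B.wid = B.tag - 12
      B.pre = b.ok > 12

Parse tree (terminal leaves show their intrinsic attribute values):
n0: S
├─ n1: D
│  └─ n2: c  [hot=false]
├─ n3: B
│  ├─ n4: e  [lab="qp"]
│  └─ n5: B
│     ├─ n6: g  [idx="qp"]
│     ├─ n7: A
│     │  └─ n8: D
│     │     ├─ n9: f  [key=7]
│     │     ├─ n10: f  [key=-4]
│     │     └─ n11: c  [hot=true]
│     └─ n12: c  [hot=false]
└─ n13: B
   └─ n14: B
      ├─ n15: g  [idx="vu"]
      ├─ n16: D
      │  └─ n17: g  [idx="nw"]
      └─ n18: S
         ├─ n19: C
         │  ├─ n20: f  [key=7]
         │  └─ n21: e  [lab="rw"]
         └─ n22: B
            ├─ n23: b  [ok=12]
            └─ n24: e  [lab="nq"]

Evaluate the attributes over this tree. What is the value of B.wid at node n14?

19

1. n2.hot = false  [terminal]
2. n1.key = true  [c.hot == false]
3. n1.pre = 18  [18]
4. n1.lim = 22  [22]
5. n3.cnt = 12  [(if D.key then D.pre else D.lim) - 6]
6. n3.tag = 21  [D.lim - 1]
7. n4.lab = "qp"  [terminal]
8. n5.cnt = 29  [B₀.cnt + 17]
9. n5.tag = 10  [B₀.cnt + B₀.tag - 23]
10. n6.idx = "qp"  [terminal]
11. n7.env = 18  [B.cnt * 3 - 69]
12. n7.depth = 15  [B.cnt - 14]
13. n9.key = 7  [terminal]
14. n10.key = -4  [terminal]
15. n11.hot = true  [terminal]
16. n8.key = true  [c.hot == true]
17. n8.pre = 14  [f₀.key + 7]
18. n8.lim = -5  [(if c.hot then f₀.key else f₁.key) - 12]
19. n7.live = false  [A.depth > 15]
20. n7.pre = -5  [A.depth + A.env - 38]
21. n12.hot = false  [terminal]
22. n5.wid = -2  [B.cnt * 2 - 60]
23. n5.pre = false  [A.live == true]
24. n3.wid = 0  [B₁.wid + B₀.cnt - 10]
25. n3.pre = true  [true]
26. n13.cnt = 19  [(if D.key then B₀.wid else D.pre) + 19]
27. n13.tag = 22  [D.lim]
28. n14.cnt = 20  [B₀.cnt + B₀.tag - 21]
29. n14.tag = 20  [B₀.cnt + B₀.tag - 21]
30. n15.idx = "vu"  [terminal]
31. n17.idx = "nw"  [terminal]
32. n16.key = true  [true]
33. n16.pre = 18  [18]
34. n16.lim = -3  [len(g.idx) - 5]
35. n19.fin = -8  [-8]
36. n19.mk = 24  [24]
37. n19.key = 20  [20]
38. n20.key = 7  [terminal]
39. n21.lab = "rw"  [terminal]
40. n19.pre = -7  [C.fin + 1]
41. n22.cnt = 7  [7]
42. n22.tag = 6  [C.pre * -2 - 8]
43. n23.ok = 12  [terminal]
44. n24.lab = "nq"  [terminal]
45. n22.wid = -6  [B.tag - 12]
46. n22.pre = false  [b.ok > 12]
47. n18.mk = "wq"  ["wq"]
48. n18.pre = -3  [C.pre + B.wid + 10]
49. n14.wid = 19  [B.cnt + B.tag - 21]
50. n14.pre = false  [B.cnt > 20]
51. n13.wid = -3  [B₀.cnt * 3 - 60]
52. n13.pre = false  [B₀.cnt == 20]
53. n0.mk = "nq"  ["nq"]
54. n0.pre = 3  [B₀.wid + D.pre - 15]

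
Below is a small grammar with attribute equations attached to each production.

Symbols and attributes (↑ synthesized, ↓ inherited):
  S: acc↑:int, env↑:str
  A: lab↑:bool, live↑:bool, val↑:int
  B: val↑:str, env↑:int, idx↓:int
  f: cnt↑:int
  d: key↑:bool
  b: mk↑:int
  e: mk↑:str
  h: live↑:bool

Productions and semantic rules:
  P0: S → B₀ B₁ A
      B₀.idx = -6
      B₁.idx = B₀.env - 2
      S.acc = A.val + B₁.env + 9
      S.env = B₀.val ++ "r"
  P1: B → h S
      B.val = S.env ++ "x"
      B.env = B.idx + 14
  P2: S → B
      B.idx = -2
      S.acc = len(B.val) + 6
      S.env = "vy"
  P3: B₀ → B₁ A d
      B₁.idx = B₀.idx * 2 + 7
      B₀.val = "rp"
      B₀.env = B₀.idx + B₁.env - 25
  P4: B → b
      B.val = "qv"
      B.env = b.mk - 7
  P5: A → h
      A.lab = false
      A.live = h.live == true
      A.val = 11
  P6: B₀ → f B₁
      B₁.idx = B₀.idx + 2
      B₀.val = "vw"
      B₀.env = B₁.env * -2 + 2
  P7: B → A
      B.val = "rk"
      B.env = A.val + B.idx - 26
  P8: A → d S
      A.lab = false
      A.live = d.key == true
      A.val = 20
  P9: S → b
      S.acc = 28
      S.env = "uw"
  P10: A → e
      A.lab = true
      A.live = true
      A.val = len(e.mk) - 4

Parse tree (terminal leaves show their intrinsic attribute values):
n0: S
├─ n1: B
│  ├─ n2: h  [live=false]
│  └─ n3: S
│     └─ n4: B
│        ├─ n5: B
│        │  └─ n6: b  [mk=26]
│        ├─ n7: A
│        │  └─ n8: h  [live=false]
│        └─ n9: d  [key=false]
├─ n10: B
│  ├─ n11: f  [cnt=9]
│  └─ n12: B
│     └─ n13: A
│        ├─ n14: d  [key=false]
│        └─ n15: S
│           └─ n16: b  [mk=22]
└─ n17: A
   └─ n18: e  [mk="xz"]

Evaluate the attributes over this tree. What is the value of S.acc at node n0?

5

1. n1.idx = -6  [-6]
2. n2.live = false  [terminal]
3. n4.idx = -2  [-2]
4. n5.idx = 3  [B₀.idx * 2 + 7]
5. n6.mk = 26  [terminal]
6. n5.val = "qv"  ["qv"]
7. n5.env = 19  [b.mk - 7]
8. n8.live = false  [terminal]
9. n7.lab = false  [false]
10. n7.live = false  [h.live == true]
11. n7.val = 11  [11]
12. n9.key = false  [terminal]
13. n4.val = "rp"  ["rp"]
14. n4.env = -8  [B₀.idx + B₁.env - 25]
15. n3.acc = 8  [len(B.val) + 6]
16. n3.env = "vy"  ["vy"]
17. n1.val = "vyx"  [S.env ++ "x"]
18. n1.env = 8  [B.idx + 14]
19. n10.idx = 6  [B₀.env - 2]
20. n11.cnt = 9  [terminal]
21. n12.idx = 8  [B₀.idx + 2]
22. n14.key = false  [terminal]
23. n16.mk = 22  [terminal]
24. n15.acc = 28  [28]
25. n15.env = "uw"  ["uw"]
26. n13.lab = false  [false]
27. n13.live = false  [d.key == true]
28. n13.val = 20  [20]
29. n12.val = "rk"  ["rk"]
30. n12.env = 2  [A.val + B.idx - 26]
31. n10.val = "vw"  ["vw"]
32. n10.env = -2  [B₁.env * -2 + 2]
33. n18.mk = "xz"  [terminal]
34. n17.lab = true  [true]
35. n17.live = true  [true]
36. n17.val = -2  [len(e.mk) - 4]
37. n0.acc = 5  [A.val + B₁.env + 9]
38. n0.env = "vyxr"  [B₀.val ++ "r"]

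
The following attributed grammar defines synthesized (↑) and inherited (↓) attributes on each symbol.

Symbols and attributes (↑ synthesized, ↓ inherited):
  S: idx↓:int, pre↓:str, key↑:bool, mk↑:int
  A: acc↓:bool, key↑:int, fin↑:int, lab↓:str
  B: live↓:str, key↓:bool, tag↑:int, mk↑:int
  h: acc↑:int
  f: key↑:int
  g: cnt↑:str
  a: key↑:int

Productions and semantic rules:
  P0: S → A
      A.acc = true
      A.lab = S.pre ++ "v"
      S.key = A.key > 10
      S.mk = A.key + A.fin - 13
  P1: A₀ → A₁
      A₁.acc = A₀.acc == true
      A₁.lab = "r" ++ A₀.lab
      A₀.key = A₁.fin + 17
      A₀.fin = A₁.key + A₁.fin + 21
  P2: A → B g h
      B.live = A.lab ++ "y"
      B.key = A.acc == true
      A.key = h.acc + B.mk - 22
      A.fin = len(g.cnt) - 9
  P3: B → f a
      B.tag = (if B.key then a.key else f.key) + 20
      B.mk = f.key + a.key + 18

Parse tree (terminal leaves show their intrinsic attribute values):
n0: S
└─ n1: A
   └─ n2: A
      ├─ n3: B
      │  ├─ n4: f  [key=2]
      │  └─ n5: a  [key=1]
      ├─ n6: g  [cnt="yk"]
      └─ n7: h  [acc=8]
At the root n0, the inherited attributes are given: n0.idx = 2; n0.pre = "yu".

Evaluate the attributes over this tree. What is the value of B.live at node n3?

1. n0.idx = 2  [given at root]
2. n0.pre = "yu"  [given at root]
3. n1.acc = true  [true]
4. n1.lab = "yuv"  [S.pre ++ "v"]
5. n2.acc = true  [A₀.acc == true]
6. n2.lab = "ryuv"  ["r" ++ A₀.lab]
7. n3.live = "ryuvy"  [A.lab ++ "y"]
8. n3.key = true  [A.acc == true]
9. n4.key = 2  [terminal]
10. n5.key = 1  [terminal]
11. n3.tag = 21  [(if B.key then a.key else f.key) + 20]
12. n3.mk = 21  [f.key + a.key + 18]
13. n6.cnt = "yk"  [terminal]
14. n7.acc = 8  [terminal]
15. n2.key = 7  [h.acc + B.mk - 22]
16. n2.fin = -7  [len(g.cnt) - 9]
17. n1.key = 10  [A₁.fin + 17]
18. n1.fin = 21  [A₁.key + A₁.fin + 21]
19. n0.key = false  [A.key > 10]
20. n0.mk = 18  [A.key + A.fin - 13]

"ryuvy"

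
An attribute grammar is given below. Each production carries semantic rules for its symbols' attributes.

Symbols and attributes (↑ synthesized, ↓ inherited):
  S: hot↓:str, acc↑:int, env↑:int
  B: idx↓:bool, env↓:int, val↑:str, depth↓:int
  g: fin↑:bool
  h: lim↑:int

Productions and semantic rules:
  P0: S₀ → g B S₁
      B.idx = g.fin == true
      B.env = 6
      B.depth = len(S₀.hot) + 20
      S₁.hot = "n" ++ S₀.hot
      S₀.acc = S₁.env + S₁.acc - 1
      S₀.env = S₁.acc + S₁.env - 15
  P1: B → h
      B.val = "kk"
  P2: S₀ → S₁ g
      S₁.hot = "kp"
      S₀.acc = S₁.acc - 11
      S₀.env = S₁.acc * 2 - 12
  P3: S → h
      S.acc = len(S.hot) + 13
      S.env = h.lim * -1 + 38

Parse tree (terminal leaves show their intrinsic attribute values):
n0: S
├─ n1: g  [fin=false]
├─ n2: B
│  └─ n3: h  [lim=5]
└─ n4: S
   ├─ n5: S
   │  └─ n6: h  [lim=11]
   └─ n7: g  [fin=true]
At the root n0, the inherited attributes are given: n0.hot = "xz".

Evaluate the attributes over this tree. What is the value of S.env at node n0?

7

1. n0.hot = "xz"  [given at root]
2. n1.fin = false  [terminal]
3. n2.idx = false  [g.fin == true]
4. n2.env = 6  [6]
5. n2.depth = 22  [len(S₀.hot) + 20]
6. n3.lim = 5  [terminal]
7. n2.val = "kk"  ["kk"]
8. n4.hot = "nxz"  ["n" ++ S₀.hot]
9. n5.hot = "kp"  ["kp"]
10. n6.lim = 11  [terminal]
11. n5.acc = 15  [len(S.hot) + 13]
12. n5.env = 27  [h.lim * -1 + 38]
13. n7.fin = true  [terminal]
14. n4.acc = 4  [S₁.acc - 11]
15. n4.env = 18  [S₁.acc * 2 - 12]
16. n0.acc = 21  [S₁.env + S₁.acc - 1]
17. n0.env = 7  [S₁.acc + S₁.env - 15]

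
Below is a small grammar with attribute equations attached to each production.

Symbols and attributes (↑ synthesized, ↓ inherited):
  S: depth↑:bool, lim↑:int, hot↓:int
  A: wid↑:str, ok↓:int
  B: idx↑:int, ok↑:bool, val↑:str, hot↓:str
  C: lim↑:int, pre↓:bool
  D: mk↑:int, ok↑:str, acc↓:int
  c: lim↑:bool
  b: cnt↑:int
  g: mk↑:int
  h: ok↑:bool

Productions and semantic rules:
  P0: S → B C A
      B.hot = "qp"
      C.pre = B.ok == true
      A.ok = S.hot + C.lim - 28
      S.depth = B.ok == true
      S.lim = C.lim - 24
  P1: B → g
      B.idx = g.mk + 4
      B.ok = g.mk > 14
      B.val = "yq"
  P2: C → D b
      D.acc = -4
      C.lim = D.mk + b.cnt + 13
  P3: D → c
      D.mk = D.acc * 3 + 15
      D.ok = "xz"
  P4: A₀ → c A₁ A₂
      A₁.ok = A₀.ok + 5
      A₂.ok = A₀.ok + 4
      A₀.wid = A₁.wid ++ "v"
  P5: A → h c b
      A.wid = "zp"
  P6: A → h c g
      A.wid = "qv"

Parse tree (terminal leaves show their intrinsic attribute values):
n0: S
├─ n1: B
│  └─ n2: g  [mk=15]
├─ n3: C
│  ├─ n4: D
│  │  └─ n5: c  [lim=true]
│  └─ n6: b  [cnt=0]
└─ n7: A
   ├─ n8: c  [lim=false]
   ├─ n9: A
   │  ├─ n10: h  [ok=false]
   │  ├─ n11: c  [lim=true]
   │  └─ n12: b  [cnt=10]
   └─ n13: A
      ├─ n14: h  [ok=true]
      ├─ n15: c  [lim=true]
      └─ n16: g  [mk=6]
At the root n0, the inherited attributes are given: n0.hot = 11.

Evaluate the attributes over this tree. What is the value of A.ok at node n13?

1. n0.hot = 11  [given at root]
2. n1.hot = "qp"  ["qp"]
3. n2.mk = 15  [terminal]
4. n1.idx = 19  [g.mk + 4]
5. n1.ok = true  [g.mk > 14]
6. n1.val = "yq"  ["yq"]
7. n3.pre = true  [B.ok == true]
8. n4.acc = -4  [-4]
9. n5.lim = true  [terminal]
10. n4.mk = 3  [D.acc * 3 + 15]
11. n4.ok = "xz"  ["xz"]
12. n6.cnt = 0  [terminal]
13. n3.lim = 16  [D.mk + b.cnt + 13]
14. n7.ok = -1  [S.hot + C.lim - 28]
15. n8.lim = false  [terminal]
16. n9.ok = 4  [A₀.ok + 5]
17. n10.ok = false  [terminal]
18. n11.lim = true  [terminal]
19. n12.cnt = 10  [terminal]
20. n9.wid = "zp"  ["zp"]
21. n13.ok = 3  [A₀.ok + 4]
22. n14.ok = true  [terminal]
23. n15.lim = true  [terminal]
24. n16.mk = 6  [terminal]
25. n13.wid = "qv"  ["qv"]
26. n7.wid = "zpv"  [A₁.wid ++ "v"]
27. n0.depth = true  [B.ok == true]
28. n0.lim = -8  [C.lim - 24]

3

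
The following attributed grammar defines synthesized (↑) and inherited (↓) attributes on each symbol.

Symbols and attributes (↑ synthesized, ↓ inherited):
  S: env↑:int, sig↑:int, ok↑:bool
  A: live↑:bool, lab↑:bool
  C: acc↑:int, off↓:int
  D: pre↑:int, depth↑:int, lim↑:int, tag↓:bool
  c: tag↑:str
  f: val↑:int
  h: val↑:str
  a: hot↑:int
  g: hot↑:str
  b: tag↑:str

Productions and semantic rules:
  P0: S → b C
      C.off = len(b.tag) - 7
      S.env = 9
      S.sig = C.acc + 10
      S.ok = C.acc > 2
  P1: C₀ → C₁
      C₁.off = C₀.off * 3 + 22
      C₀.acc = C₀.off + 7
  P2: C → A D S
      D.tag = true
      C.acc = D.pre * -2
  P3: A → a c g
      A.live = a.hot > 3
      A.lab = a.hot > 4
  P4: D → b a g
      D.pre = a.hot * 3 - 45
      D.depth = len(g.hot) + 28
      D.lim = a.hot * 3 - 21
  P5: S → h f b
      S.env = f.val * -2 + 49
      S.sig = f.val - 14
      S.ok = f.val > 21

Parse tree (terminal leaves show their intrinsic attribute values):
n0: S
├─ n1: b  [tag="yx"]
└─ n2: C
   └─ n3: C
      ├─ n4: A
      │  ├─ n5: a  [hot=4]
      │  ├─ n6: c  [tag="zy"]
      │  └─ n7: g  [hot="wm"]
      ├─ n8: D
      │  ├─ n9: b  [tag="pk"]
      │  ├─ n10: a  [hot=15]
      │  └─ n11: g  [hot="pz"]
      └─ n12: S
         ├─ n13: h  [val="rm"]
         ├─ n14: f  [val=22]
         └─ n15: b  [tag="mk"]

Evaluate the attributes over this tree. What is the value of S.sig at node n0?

12

1. n1.tag = "yx"  [terminal]
2. n2.off = -5  [len(b.tag) - 7]
3. n3.off = 7  [C₀.off * 3 + 22]
4. n5.hot = 4  [terminal]
5. n6.tag = "zy"  [terminal]
6. n7.hot = "wm"  [terminal]
7. n4.live = true  [a.hot > 3]
8. n4.lab = false  [a.hot > 4]
9. n8.tag = true  [true]
10. n9.tag = "pk"  [terminal]
11. n10.hot = 15  [terminal]
12. n11.hot = "pz"  [terminal]
13. n8.pre = 0  [a.hot * 3 - 45]
14. n8.depth = 30  [len(g.hot) + 28]
15. n8.lim = 24  [a.hot * 3 - 21]
16. n13.val = "rm"  [terminal]
17. n14.val = 22  [terminal]
18. n15.tag = "mk"  [terminal]
19. n12.env = 5  [f.val * -2 + 49]
20. n12.sig = 8  [f.val - 14]
21. n12.ok = true  [f.val > 21]
22. n3.acc = 0  [D.pre * -2]
23. n2.acc = 2  [C₀.off + 7]
24. n0.env = 9  [9]
25. n0.sig = 12  [C.acc + 10]
26. n0.ok = false  [C.acc > 2]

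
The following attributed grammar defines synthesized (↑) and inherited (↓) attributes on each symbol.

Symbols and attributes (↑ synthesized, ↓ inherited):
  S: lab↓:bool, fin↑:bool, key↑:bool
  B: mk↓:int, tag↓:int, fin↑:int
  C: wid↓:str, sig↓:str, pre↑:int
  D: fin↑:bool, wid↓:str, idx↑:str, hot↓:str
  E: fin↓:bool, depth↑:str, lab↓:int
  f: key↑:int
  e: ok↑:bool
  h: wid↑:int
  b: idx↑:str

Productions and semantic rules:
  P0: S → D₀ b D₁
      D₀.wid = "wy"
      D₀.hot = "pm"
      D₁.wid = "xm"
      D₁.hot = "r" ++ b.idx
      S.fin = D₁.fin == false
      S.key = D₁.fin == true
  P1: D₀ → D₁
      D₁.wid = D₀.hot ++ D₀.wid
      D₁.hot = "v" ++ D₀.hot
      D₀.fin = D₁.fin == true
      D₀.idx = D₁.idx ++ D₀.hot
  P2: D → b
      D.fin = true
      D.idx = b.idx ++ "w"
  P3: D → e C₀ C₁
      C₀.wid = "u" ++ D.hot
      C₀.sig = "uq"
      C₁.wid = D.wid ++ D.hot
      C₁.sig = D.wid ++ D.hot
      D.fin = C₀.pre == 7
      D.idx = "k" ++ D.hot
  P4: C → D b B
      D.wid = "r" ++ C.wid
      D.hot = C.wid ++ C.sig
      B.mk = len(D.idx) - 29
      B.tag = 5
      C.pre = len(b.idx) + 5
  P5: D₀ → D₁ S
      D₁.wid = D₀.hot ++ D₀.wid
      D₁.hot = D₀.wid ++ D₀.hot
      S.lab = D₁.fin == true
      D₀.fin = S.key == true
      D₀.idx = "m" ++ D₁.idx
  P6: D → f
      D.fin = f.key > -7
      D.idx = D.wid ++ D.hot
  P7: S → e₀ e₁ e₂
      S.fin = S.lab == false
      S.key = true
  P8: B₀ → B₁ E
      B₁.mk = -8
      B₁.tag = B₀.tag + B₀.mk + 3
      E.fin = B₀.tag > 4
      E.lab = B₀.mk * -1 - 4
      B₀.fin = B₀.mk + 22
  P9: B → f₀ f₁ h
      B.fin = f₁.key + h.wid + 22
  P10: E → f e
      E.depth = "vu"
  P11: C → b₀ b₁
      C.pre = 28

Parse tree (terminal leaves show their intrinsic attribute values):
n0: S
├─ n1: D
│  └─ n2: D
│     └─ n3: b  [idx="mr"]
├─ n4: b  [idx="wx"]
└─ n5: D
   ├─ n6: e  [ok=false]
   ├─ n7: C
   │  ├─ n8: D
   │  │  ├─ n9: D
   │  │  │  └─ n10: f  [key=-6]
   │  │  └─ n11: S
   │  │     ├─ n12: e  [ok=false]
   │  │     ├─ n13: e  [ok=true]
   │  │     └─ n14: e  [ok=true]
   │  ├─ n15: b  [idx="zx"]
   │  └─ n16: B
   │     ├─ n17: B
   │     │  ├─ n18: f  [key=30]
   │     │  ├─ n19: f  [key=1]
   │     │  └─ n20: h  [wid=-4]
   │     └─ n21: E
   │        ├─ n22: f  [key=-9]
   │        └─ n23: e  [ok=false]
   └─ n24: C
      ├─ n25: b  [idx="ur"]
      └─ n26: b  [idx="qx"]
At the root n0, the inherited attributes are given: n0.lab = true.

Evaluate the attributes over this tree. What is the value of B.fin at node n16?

1. n0.lab = true  [given at root]
2. n1.wid = "wy"  ["wy"]
3. n1.hot = "pm"  ["pm"]
4. n2.wid = "pmwy"  [D₀.hot ++ D₀.wid]
5. n2.hot = "vpm"  ["v" ++ D₀.hot]
6. n3.idx = "mr"  [terminal]
7. n2.fin = true  [true]
8. n2.idx = "mrw"  [b.idx ++ "w"]
9. n1.fin = true  [D₁.fin == true]
10. n1.idx = "mrwpm"  [D₁.idx ++ D₀.hot]
11. n4.idx = "wx"  [terminal]
12. n5.wid = "xm"  ["xm"]
13. n5.hot = "rwx"  ["r" ++ b.idx]
14. n6.ok = false  [terminal]
15. n7.wid = "urwx"  ["u" ++ D.hot]
16. n7.sig = "uq"  ["uq"]
17. n8.wid = "rurwx"  ["r" ++ C.wid]
18. n8.hot = "urwxuq"  [C.wid ++ C.sig]
19. n9.wid = "urwxuqrurwx"  [D₀.hot ++ D₀.wid]
20. n9.hot = "rurwxurwxuq"  [D₀.wid ++ D₀.hot]
21. n10.key = -6  [terminal]
22. n9.fin = true  [f.key > -7]
23. n9.idx = "urwxuqrurwxrurwxurwxuq"  [D.wid ++ D.hot]
24. n11.lab = true  [D₁.fin == true]
25. n12.ok = false  [terminal]
26. n13.ok = true  [terminal]
27. n14.ok = true  [terminal]
28. n11.fin = false  [S.lab == false]
29. n11.key = true  [true]
30. n8.fin = true  [S.key == true]
31. n8.idx = "murwxuqrurwxrurwxurwxuq"  ["m" ++ D₁.idx]
32. n15.idx = "zx"  [terminal]
33. n16.mk = -6  [len(D.idx) - 29]
34. n16.tag = 5  [5]
35. n17.mk = -8  [-8]
36. n17.tag = 2  [B₀.tag + B₀.mk + 3]
37. n18.key = 30  [terminal]
38. n19.key = 1  [terminal]
39. n20.wid = -4  [terminal]
40. n17.fin = 19  [f₁.key + h.wid + 22]
41. n21.fin = true  [B₀.tag > 4]
42. n21.lab = 2  [B₀.mk * -1 - 4]
43. n22.key = -9  [terminal]
44. n23.ok = false  [terminal]
45. n21.depth = "vu"  ["vu"]
46. n16.fin = 16  [B₀.mk + 22]
47. n7.pre = 7  [len(b.idx) + 5]
48. n24.wid = "xmrwx"  [D.wid ++ D.hot]
49. n24.sig = "xmrwx"  [D.wid ++ D.hot]
50. n25.idx = "ur"  [terminal]
51. n26.idx = "qx"  [terminal]
52. n24.pre = 28  [28]
53. n5.fin = true  [C₀.pre == 7]
54. n5.idx = "krwx"  ["k" ++ D.hot]
55. n0.fin = false  [D₁.fin == false]
56. n0.key = true  [D₁.fin == true]

16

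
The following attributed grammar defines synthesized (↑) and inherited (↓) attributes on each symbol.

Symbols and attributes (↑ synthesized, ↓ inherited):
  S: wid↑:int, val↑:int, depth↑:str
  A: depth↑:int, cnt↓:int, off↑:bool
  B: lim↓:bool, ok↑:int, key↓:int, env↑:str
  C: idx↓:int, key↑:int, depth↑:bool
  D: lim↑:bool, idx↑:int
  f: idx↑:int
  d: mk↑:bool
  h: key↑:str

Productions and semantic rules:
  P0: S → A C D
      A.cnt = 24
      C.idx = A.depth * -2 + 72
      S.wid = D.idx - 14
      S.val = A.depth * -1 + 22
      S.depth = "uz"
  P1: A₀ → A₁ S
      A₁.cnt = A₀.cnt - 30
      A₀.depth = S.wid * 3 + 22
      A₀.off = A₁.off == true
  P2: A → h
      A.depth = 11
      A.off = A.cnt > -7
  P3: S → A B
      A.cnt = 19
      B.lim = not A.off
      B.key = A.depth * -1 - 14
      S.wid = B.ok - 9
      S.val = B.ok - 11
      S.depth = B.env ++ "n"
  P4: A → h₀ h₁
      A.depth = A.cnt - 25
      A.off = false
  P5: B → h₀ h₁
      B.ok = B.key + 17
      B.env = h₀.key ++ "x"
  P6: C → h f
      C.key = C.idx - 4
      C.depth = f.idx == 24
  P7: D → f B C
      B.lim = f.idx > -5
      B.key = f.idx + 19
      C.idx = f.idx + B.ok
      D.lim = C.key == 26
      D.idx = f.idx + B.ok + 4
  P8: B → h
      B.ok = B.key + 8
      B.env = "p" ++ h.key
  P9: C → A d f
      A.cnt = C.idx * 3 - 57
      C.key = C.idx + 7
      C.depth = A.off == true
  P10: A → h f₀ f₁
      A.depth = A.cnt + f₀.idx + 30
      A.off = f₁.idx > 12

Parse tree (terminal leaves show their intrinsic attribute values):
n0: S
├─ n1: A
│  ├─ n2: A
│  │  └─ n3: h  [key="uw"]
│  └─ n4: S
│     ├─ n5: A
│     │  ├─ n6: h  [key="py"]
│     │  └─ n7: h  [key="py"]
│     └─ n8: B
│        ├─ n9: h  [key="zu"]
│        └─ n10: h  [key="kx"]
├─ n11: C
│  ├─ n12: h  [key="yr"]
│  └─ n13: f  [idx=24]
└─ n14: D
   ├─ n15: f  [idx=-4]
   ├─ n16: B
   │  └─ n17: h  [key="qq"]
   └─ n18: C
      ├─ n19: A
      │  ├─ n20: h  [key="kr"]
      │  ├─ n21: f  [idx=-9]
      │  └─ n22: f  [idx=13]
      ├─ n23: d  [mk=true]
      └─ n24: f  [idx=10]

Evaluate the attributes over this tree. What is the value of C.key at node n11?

24

1. n1.cnt = 24  [24]
2. n2.cnt = -6  [A₀.cnt - 30]
3. n3.key = "uw"  [terminal]
4. n2.depth = 11  [11]
5. n2.off = true  [A.cnt > -7]
6. n5.cnt = 19  [19]
7. n6.key = "py"  [terminal]
8. n7.key = "py"  [terminal]
9. n5.depth = -6  [A.cnt - 25]
10. n5.off = false  [false]
11. n8.lim = true  [not A.off]
12. n8.key = -8  [A.depth * -1 - 14]
13. n9.key = "zu"  [terminal]
14. n10.key = "kx"  [terminal]
15. n8.ok = 9  [B.key + 17]
16. n8.env = "zux"  [h₀.key ++ "x"]
17. n4.wid = 0  [B.ok - 9]
18. n4.val = -2  [B.ok - 11]
19. n4.depth = "zuxn"  [B.env ++ "n"]
20. n1.depth = 22  [S.wid * 3 + 22]
21. n1.off = true  [A₁.off == true]
22. n11.idx = 28  [A.depth * -2 + 72]
23. n12.key = "yr"  [terminal]
24. n13.idx = 24  [terminal]
25. n11.key = 24  [C.idx - 4]
26. n11.depth = true  [f.idx == 24]
27. n15.idx = -4  [terminal]
28. n16.lim = true  [f.idx > -5]
29. n16.key = 15  [f.idx + 19]
30. n17.key = "qq"  [terminal]
31. n16.ok = 23  [B.key + 8]
32. n16.env = "pqq"  ["p" ++ h.key]
33. n18.idx = 19  [f.idx + B.ok]
34. n19.cnt = 0  [C.idx * 3 - 57]
35. n20.key = "kr"  [terminal]
36. n21.idx = -9  [terminal]
37. n22.idx = 13  [terminal]
38. n19.depth = 21  [A.cnt + f₀.idx + 30]
39. n19.off = true  [f₁.idx > 12]
40. n23.mk = true  [terminal]
41. n24.idx = 10  [terminal]
42. n18.key = 26  [C.idx + 7]
43. n18.depth = true  [A.off == true]
44. n14.lim = true  [C.key == 26]
45. n14.idx = 23  [f.idx + B.ok + 4]
46. n0.wid = 9  [D.idx - 14]
47. n0.val = 0  [A.depth * -1 + 22]
48. n0.depth = "uz"  ["uz"]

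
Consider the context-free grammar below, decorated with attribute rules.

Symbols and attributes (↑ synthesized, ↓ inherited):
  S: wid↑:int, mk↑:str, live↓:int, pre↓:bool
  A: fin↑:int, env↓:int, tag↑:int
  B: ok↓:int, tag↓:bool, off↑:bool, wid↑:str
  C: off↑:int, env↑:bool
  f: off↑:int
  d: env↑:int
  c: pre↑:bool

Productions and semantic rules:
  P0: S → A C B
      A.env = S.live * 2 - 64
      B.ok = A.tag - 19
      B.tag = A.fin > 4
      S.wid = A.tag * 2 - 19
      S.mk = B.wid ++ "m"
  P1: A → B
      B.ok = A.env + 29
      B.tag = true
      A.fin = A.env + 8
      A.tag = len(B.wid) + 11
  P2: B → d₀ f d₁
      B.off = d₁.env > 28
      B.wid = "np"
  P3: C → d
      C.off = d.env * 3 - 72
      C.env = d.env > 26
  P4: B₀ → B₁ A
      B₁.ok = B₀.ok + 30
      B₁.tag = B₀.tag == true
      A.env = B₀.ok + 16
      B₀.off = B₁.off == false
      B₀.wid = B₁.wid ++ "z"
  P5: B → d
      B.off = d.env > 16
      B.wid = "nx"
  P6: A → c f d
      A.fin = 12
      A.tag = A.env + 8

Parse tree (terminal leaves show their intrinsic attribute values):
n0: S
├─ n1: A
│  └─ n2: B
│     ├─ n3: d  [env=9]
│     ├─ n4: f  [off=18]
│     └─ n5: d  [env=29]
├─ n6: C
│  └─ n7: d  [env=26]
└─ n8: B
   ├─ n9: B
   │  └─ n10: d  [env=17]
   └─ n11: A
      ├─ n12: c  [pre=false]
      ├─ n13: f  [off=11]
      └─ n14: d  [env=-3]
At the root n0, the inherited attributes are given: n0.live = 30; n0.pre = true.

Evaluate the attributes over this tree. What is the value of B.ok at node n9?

24

1. n0.live = 30  [given at root]
2. n0.pre = true  [given at root]
3. n1.env = -4  [S.live * 2 - 64]
4. n2.ok = 25  [A.env + 29]
5. n2.tag = true  [true]
6. n3.env = 9  [terminal]
7. n4.off = 18  [terminal]
8. n5.env = 29  [terminal]
9. n2.off = true  [d₁.env > 28]
10. n2.wid = "np"  ["np"]
11. n1.fin = 4  [A.env + 8]
12. n1.tag = 13  [len(B.wid) + 11]
13. n7.env = 26  [terminal]
14. n6.off = 6  [d.env * 3 - 72]
15. n6.env = false  [d.env > 26]
16. n8.ok = -6  [A.tag - 19]
17. n8.tag = false  [A.fin > 4]
18. n9.ok = 24  [B₀.ok + 30]
19. n9.tag = false  [B₀.tag == true]
20. n10.env = 17  [terminal]
21. n9.off = true  [d.env > 16]
22. n9.wid = "nx"  ["nx"]
23. n11.env = 10  [B₀.ok + 16]
24. n12.pre = false  [terminal]
25. n13.off = 11  [terminal]
26. n14.env = -3  [terminal]
27. n11.fin = 12  [12]
28. n11.tag = 18  [A.env + 8]
29. n8.off = false  [B₁.off == false]
30. n8.wid = "nxz"  [B₁.wid ++ "z"]
31. n0.wid = 7  [A.tag * 2 - 19]
32. n0.mk = "nxzm"  [B.wid ++ "m"]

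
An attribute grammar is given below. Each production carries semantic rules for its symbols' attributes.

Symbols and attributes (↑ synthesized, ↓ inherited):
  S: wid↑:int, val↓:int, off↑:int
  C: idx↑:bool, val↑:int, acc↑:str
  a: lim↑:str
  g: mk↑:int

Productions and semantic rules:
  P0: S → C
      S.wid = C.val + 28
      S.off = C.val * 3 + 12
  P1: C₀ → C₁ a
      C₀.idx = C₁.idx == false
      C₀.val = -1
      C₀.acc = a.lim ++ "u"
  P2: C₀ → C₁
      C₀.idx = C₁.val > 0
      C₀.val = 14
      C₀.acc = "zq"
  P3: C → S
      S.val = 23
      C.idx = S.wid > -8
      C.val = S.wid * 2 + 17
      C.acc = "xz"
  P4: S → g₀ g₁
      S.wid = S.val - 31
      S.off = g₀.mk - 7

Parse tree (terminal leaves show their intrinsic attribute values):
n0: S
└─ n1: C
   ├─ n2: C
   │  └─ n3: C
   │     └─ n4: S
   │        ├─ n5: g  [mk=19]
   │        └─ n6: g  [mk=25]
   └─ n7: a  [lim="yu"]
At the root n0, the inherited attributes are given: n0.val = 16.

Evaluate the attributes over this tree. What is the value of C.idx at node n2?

1. n0.val = 16  [given at root]
2. n4.val = 23  [23]
3. n5.mk = 19  [terminal]
4. n6.mk = 25  [terminal]
5. n4.wid = -8  [S.val - 31]
6. n4.off = 12  [g₀.mk - 7]
7. n3.idx = false  [S.wid > -8]
8. n3.val = 1  [S.wid * 2 + 17]
9. n3.acc = "xz"  ["xz"]
10. n2.idx = true  [C₁.val > 0]
11. n2.val = 14  [14]
12. n2.acc = "zq"  ["zq"]
13. n7.lim = "yu"  [terminal]
14. n1.idx = false  [C₁.idx == false]
15. n1.val = -1  [-1]
16. n1.acc = "yuu"  [a.lim ++ "u"]
17. n0.wid = 27  [C.val + 28]
18. n0.off = 9  [C.val * 3 + 12]

true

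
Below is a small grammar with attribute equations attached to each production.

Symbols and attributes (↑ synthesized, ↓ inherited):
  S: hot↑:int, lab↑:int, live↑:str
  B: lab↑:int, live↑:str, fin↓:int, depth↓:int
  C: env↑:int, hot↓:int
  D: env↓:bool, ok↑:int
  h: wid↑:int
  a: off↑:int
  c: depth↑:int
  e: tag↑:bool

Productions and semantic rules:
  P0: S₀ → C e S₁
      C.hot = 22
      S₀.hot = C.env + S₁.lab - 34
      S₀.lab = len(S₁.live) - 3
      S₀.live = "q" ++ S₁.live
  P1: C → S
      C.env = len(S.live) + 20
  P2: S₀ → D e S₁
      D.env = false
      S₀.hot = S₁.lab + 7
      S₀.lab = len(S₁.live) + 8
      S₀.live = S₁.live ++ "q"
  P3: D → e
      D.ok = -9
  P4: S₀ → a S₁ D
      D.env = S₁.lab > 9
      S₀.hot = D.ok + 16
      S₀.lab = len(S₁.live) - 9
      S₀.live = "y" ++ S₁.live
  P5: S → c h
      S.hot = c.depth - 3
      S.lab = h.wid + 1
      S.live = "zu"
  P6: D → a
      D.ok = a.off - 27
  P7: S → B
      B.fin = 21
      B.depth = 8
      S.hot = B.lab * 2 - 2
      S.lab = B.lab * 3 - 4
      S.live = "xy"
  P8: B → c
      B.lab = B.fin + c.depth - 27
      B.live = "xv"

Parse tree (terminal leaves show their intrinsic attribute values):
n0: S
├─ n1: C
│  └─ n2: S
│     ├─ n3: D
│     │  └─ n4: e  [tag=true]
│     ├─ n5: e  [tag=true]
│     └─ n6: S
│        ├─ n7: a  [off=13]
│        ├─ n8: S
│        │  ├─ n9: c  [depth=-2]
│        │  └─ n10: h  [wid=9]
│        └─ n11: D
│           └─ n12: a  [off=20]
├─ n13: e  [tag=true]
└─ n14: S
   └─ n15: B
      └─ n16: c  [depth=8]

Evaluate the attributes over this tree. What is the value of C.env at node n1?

24

1. n1.hot = 22  [22]
2. n3.env = false  [false]
3. n4.tag = true  [terminal]
4. n3.ok = -9  [-9]
5. n5.tag = true  [terminal]
6. n7.off = 13  [terminal]
7. n9.depth = -2  [terminal]
8. n10.wid = 9  [terminal]
9. n8.hot = -5  [c.depth - 3]
10. n8.lab = 10  [h.wid + 1]
11. n8.live = "zu"  ["zu"]
12. n11.env = true  [S₁.lab > 9]
13. n12.off = 20  [terminal]
14. n11.ok = -7  [a.off - 27]
15. n6.hot = 9  [D.ok + 16]
16. n6.lab = -7  [len(S₁.live) - 9]
17. n6.live = "yzu"  ["y" ++ S₁.live]
18. n2.hot = 0  [S₁.lab + 7]
19. n2.lab = 11  [len(S₁.live) + 8]
20. n2.live = "yzuq"  [S₁.live ++ "q"]
21. n1.env = 24  [len(S.live) + 20]
22. n13.tag = true  [terminal]
23. n15.fin = 21  [21]
24. n15.depth = 8  [8]
25. n16.depth = 8  [terminal]
26. n15.lab = 2  [B.fin + c.depth - 27]
27. n15.live = "xv"  ["xv"]
28. n14.hot = 2  [B.lab * 2 - 2]
29. n14.lab = 2  [B.lab * 3 - 4]
30. n14.live = "xy"  ["xy"]
31. n0.hot = -8  [C.env + S₁.lab - 34]
32. n0.lab = -1  [len(S₁.live) - 3]
33. n0.live = "qxy"  ["q" ++ S₁.live]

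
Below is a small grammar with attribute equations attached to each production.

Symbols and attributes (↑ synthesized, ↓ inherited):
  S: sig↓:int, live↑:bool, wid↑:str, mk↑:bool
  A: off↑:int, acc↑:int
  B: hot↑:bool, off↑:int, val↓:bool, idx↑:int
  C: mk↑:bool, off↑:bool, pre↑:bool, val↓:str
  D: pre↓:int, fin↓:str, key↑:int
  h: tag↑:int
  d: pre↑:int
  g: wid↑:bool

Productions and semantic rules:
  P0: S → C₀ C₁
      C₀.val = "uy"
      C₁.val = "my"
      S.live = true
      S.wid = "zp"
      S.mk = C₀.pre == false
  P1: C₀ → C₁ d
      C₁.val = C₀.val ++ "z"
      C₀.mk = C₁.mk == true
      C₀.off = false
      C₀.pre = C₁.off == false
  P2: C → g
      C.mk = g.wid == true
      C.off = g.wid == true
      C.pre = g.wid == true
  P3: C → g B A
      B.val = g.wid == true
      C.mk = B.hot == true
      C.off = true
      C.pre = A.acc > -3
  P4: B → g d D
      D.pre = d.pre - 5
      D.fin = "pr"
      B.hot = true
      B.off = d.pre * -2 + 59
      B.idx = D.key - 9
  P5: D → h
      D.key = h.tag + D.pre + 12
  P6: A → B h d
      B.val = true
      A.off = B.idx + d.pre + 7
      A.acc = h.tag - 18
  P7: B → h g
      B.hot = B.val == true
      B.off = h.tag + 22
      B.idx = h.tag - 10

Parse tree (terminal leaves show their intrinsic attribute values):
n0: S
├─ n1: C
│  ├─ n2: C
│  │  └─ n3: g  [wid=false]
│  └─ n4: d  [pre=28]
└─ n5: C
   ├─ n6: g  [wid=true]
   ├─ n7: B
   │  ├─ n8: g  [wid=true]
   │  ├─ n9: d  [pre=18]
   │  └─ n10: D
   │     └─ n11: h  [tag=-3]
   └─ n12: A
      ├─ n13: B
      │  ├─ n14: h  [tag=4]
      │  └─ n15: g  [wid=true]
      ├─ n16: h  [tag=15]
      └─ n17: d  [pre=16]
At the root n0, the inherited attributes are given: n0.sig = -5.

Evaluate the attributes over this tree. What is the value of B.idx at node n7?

13

1. n0.sig = -5  [given at root]
2. n1.val = "uy"  ["uy"]
3. n2.val = "uyz"  [C₀.val ++ "z"]
4. n3.wid = false  [terminal]
5. n2.mk = false  [g.wid == true]
6. n2.off = false  [g.wid == true]
7. n2.pre = false  [g.wid == true]
8. n4.pre = 28  [terminal]
9. n1.mk = false  [C₁.mk == true]
10. n1.off = false  [false]
11. n1.pre = true  [C₁.off == false]
12. n5.val = "my"  ["my"]
13. n6.wid = true  [terminal]
14. n7.val = true  [g.wid == true]
15. n8.wid = true  [terminal]
16. n9.pre = 18  [terminal]
17. n10.pre = 13  [d.pre - 5]
18. n10.fin = "pr"  ["pr"]
19. n11.tag = -3  [terminal]
20. n10.key = 22  [h.tag + D.pre + 12]
21. n7.hot = true  [true]
22. n7.off = 23  [d.pre * -2 + 59]
23. n7.idx = 13  [D.key - 9]
24. n13.val = true  [true]
25. n14.tag = 4  [terminal]
26. n15.wid = true  [terminal]
27. n13.hot = true  [B.val == true]
28. n13.off = 26  [h.tag + 22]
29. n13.idx = -6  [h.tag - 10]
30. n16.tag = 15  [terminal]
31. n17.pre = 16  [terminal]
32. n12.off = 17  [B.idx + d.pre + 7]
33. n12.acc = -3  [h.tag - 18]
34. n5.mk = true  [B.hot == true]
35. n5.off = true  [true]
36. n5.pre = false  [A.acc > -3]
37. n0.live = true  [true]
38. n0.wid = "zp"  ["zp"]
39. n0.mk = false  [C₀.pre == false]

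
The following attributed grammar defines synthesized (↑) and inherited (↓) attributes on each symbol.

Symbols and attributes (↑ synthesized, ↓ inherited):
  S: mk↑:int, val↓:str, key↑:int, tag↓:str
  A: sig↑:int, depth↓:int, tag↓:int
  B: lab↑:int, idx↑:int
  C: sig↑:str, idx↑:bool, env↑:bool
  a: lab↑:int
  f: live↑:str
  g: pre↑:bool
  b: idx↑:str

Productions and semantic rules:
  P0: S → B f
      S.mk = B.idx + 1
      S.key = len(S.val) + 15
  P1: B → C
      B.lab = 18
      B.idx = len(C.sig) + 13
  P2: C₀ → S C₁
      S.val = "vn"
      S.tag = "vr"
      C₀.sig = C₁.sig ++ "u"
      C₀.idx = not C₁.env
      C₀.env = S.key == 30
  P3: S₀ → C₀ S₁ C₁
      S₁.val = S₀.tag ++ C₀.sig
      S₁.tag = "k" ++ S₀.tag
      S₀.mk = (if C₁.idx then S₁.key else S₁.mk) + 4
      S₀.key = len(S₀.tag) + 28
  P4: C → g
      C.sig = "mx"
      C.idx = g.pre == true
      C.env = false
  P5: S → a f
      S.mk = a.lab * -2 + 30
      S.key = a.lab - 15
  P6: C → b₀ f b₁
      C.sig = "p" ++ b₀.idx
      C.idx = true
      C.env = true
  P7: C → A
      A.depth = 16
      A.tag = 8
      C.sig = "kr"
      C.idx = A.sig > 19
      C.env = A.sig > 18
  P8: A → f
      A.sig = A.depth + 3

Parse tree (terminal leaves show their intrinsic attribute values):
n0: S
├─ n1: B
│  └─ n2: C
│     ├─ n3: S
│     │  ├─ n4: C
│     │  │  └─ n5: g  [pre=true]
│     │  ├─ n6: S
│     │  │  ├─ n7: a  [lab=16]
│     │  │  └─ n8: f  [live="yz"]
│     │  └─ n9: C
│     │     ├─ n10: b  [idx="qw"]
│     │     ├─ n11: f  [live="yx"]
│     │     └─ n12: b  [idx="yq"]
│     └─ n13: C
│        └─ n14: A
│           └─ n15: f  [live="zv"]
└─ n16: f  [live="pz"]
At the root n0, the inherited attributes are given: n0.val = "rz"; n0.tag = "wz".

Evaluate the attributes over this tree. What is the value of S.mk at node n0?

1. n0.val = "rz"  [given at root]
2. n0.tag = "wz"  [given at root]
3. n3.val = "vn"  ["vn"]
4. n3.tag = "vr"  ["vr"]
5. n5.pre = true  [terminal]
6. n4.sig = "mx"  ["mx"]
7. n4.idx = true  [g.pre == true]
8. n4.env = false  [false]
9. n6.val = "vrmx"  [S₀.tag ++ C₀.sig]
10. n6.tag = "kvr"  ["k" ++ S₀.tag]
11. n7.lab = 16  [terminal]
12. n8.live = "yz"  [terminal]
13. n6.mk = -2  [a.lab * -2 + 30]
14. n6.key = 1  [a.lab - 15]
15. n10.idx = "qw"  [terminal]
16. n11.live = "yx"  [terminal]
17. n12.idx = "yq"  [terminal]
18. n9.sig = "pqw"  ["p" ++ b₀.idx]
19. n9.idx = true  [true]
20. n9.env = true  [true]
21. n3.mk = 5  [(if C₁.idx then S₁.key else S₁.mk) + 4]
22. n3.key = 30  [len(S₀.tag) + 28]
23. n14.depth = 16  [16]
24. n14.tag = 8  [8]
25. n15.live = "zv"  [terminal]
26. n14.sig = 19  [A.depth + 3]
27. n13.sig = "kr"  ["kr"]
28. n13.idx = false  [A.sig > 19]
29. n13.env = true  [A.sig > 18]
30. n2.sig = "kru"  [C₁.sig ++ "u"]
31. n2.idx = false  [not C₁.env]
32. n2.env = true  [S.key == 30]
33. n1.lab = 18  [18]
34. n1.idx = 16  [len(C.sig) + 13]
35. n16.live = "pz"  [terminal]
36. n0.mk = 17  [B.idx + 1]
37. n0.key = 17  [len(S.val) + 15]

17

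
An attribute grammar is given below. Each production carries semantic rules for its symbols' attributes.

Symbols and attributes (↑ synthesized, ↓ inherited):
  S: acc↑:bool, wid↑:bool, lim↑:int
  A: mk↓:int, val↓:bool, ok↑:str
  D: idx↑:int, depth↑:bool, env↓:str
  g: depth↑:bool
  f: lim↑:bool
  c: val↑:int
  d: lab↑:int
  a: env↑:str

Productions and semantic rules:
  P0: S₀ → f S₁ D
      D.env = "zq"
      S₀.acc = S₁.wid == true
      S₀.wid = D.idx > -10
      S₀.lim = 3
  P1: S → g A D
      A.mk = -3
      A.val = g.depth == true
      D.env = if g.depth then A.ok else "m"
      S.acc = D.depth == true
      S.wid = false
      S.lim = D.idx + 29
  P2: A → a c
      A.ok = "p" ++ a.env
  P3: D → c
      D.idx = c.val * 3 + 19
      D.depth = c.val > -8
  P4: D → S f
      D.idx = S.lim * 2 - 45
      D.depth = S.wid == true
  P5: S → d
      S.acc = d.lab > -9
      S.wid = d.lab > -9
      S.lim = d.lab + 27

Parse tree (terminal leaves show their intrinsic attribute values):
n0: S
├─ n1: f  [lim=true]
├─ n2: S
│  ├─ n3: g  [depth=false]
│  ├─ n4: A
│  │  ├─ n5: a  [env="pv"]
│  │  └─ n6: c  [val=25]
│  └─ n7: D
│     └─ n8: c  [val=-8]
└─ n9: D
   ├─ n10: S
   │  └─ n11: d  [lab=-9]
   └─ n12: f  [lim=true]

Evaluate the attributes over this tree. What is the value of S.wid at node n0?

true

1. n1.lim = true  [terminal]
2. n3.depth = false  [terminal]
3. n4.mk = -3  [-3]
4. n4.val = false  [g.depth == true]
5. n5.env = "pv"  [terminal]
6. n6.val = 25  [terminal]
7. n4.ok = "ppv"  ["p" ++ a.env]
8. n7.env = "m"  [if g.depth then A.ok else "m"]
9. n8.val = -8  [terminal]
10. n7.idx = -5  [c.val * 3 + 19]
11. n7.depth = false  [c.val > -8]
12. n2.acc = false  [D.depth == true]
13. n2.wid = false  [false]
14. n2.lim = 24  [D.idx + 29]
15. n9.env = "zq"  ["zq"]
16. n11.lab = -9  [terminal]
17. n10.acc = false  [d.lab > -9]
18. n10.wid = false  [d.lab > -9]
19. n10.lim = 18  [d.lab + 27]
20. n12.lim = true  [terminal]
21. n9.idx = -9  [S.lim * 2 - 45]
22. n9.depth = false  [S.wid == true]
23. n0.acc = false  [S₁.wid == true]
24. n0.wid = true  [D.idx > -10]
25. n0.lim = 3  [3]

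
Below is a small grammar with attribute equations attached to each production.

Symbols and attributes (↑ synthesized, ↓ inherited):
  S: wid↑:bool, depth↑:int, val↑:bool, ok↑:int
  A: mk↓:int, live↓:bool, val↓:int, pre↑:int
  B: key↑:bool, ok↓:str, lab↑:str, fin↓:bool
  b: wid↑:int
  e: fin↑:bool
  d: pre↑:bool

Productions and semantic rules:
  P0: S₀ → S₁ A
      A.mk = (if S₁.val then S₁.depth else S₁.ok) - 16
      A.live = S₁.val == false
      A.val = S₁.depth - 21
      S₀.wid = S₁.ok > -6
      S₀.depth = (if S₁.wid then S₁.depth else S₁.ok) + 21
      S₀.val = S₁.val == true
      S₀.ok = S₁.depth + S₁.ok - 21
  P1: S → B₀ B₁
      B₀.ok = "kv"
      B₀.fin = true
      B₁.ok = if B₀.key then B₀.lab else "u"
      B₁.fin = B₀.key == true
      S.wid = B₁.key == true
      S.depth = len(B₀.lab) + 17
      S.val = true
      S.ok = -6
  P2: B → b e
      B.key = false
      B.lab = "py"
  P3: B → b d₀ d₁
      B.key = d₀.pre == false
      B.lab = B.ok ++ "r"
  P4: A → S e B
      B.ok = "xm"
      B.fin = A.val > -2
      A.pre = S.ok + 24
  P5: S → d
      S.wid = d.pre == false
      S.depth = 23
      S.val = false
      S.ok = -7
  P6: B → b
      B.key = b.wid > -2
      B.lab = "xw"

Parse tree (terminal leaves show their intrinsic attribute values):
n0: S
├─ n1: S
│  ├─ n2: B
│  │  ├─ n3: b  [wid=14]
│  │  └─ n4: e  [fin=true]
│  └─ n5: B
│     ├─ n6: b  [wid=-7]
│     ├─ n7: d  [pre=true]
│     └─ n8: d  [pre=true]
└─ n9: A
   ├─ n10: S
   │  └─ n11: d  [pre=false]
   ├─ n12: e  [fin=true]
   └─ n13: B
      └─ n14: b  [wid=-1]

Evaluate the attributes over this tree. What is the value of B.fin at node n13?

false

1. n2.ok = "kv"  ["kv"]
2. n2.fin = true  [true]
3. n3.wid = 14  [terminal]
4. n4.fin = true  [terminal]
5. n2.key = false  [false]
6. n2.lab = "py"  ["py"]
7. n5.ok = "u"  [if B₀.key then B₀.lab else "u"]
8. n5.fin = false  [B₀.key == true]
9. n6.wid = -7  [terminal]
10. n7.pre = true  [terminal]
11. n8.pre = true  [terminal]
12. n5.key = false  [d₀.pre == false]
13. n5.lab = "ur"  [B.ok ++ "r"]
14. n1.wid = false  [B₁.key == true]
15. n1.depth = 19  [len(B₀.lab) + 17]
16. n1.val = true  [true]
17. n1.ok = -6  [-6]
18. n9.mk = 3  [(if S₁.val then S₁.depth else S₁.ok) - 16]
19. n9.live = false  [S₁.val == false]
20. n9.val = -2  [S₁.depth - 21]
21. n11.pre = false  [terminal]
22. n10.wid = true  [d.pre == false]
23. n10.depth = 23  [23]
24. n10.val = false  [false]
25. n10.ok = -7  [-7]
26. n12.fin = true  [terminal]
27. n13.ok = "xm"  ["xm"]
28. n13.fin = false  [A.val > -2]
29. n14.wid = -1  [terminal]
30. n13.key = true  [b.wid > -2]
31. n13.lab = "xw"  ["xw"]
32. n9.pre = 17  [S.ok + 24]
33. n0.wid = false  [S₁.ok > -6]
34. n0.depth = 15  [(if S₁.wid then S₁.depth else S₁.ok) + 21]
35. n0.val = true  [S₁.val == true]
36. n0.ok = -8  [S₁.depth + S₁.ok - 21]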